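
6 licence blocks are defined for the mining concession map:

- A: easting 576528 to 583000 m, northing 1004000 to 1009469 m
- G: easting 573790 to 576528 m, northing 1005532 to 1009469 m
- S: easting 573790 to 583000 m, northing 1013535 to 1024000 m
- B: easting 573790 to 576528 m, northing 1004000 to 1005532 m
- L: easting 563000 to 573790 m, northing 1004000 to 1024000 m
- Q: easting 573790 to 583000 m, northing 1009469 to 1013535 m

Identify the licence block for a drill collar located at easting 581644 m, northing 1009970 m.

The point has easting = 581644 and northing = 1009970.
Only Q satisfies 573790 ≤ easting ≤ 583000 and 1009469 ≤ northing ≤ 1013535.

Q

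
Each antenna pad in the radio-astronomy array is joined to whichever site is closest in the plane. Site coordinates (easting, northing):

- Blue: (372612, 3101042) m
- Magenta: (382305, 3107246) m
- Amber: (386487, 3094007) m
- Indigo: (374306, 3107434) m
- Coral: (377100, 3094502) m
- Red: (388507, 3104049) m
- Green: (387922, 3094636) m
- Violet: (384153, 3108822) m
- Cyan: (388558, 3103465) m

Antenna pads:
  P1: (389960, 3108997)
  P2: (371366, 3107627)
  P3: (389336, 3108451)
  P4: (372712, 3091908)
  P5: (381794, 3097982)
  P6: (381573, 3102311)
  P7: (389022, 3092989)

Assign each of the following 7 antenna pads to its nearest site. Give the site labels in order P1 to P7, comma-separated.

P1 → Red (d²=26593913.00)
P2 → Indigo (d²=8680849.00)
P3 → Red (d²=20064845.00)
P4 → Coral (d²=25983380.00)
P5 → Coral (d²=34144036.00)
P6 → Magenta (d²=24890049.00)
P7 → Green (d²=3922609.00)

Red, Indigo, Red, Coral, Coral, Magenta, Green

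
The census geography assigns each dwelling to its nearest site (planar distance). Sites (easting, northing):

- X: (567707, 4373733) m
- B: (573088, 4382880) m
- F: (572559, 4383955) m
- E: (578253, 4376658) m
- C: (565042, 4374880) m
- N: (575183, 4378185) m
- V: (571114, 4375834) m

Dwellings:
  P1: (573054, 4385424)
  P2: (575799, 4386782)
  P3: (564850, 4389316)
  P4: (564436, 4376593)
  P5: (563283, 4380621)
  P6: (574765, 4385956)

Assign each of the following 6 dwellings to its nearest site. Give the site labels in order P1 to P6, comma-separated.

P1 → F (d²=2402986.00)
P2 → F (d²=18489529.00)
P3 → F (d²=88169002.00)
P4 → C (d²=3301605.00)
P5 → C (d²=36053162.00)
P6 → F (d²=8870437.00)

F, F, F, C, C, F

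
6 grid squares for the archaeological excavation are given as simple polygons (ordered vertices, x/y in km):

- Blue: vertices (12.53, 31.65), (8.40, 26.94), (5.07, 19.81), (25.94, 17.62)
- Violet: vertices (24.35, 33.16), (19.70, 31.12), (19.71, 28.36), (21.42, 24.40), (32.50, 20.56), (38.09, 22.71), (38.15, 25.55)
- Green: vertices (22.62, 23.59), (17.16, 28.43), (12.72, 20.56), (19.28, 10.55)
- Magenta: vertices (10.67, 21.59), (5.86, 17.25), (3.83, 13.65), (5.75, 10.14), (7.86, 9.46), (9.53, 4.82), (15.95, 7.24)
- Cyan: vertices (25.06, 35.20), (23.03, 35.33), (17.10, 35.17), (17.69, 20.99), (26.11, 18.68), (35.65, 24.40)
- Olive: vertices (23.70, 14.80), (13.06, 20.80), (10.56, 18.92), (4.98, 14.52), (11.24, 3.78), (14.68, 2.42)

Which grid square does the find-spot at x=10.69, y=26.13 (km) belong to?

Blue

Cast a ray rightward from (10.69, 26.13). For each polygon, the edges (by vertex number in listed order) whose endpoints lie on opposite sides of y = 26.13, where each meets that height, and whether that is right or left of the point:
Blue: 2–3 at x≈8.022 (left), 4–1 at x≈17.806 (right) → 1 crossing.
Violet: 3–4 at x≈20.673 (right), 7–1 at x≈37.098 (right) → 2 crossings.
Green: 1–2 at x≈19.755 (right), 2–3 at x≈15.862 (right) → 2 crossings.
Magenta: no edge straddles that height → 0 crossings.
Cyan: 3–4 at x≈17.476 (right), 6–1 at x≈33.954 (right) → 2 crossings.
Olive: no edge straddles that height → 0 crossings.
Only Blue has an odd count, so the point is inside Blue.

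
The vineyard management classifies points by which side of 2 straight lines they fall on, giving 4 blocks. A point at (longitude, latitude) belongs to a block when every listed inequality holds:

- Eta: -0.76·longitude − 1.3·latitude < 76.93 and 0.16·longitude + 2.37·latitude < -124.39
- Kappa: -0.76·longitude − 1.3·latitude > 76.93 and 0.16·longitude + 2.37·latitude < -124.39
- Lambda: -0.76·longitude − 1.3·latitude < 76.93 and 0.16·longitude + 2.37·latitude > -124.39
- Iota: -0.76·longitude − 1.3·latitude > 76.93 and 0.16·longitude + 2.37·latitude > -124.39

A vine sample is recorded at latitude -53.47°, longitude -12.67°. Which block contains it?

Kappa

-0.76·-12.67 − 1.3·-53.47 = 79.140, which is > 76.93
0.16·-12.67 + 2.37·-53.47 = -128.751, which is < -124.39
This sign pattern matches Kappa.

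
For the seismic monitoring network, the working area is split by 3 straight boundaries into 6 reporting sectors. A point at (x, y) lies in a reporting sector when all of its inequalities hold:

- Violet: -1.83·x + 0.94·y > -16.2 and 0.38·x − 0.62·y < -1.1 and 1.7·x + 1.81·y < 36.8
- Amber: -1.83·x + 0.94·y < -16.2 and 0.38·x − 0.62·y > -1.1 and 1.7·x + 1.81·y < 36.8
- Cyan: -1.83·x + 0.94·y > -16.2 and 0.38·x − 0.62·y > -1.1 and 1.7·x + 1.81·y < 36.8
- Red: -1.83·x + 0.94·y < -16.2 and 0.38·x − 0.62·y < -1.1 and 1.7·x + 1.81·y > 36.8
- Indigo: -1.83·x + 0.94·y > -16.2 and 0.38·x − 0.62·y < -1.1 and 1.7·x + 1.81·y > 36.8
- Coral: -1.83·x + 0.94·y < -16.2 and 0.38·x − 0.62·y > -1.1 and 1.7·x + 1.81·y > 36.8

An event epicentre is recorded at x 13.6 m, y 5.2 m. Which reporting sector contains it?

-1.83·13.6 + 0.94·5.2 = -20.000, which is < -16.2
0.38·13.6 − 0.62·5.2 = 1.944, which is > -1.1
1.7·13.6 + 1.81·5.2 = 32.532, which is < 36.8
This sign pattern matches Amber.

Amber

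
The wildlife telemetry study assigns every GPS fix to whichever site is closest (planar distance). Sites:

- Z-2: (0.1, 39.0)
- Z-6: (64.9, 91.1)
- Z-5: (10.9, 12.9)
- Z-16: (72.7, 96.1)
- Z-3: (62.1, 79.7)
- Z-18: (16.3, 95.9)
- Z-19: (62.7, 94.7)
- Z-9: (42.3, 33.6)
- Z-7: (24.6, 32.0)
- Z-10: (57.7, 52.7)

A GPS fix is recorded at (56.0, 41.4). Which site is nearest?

Squared distances to each site:
Z-2: 3130.570; Z-6: 2549.300; Z-5: 2846.260; Z-16: 3270.980; Z-3: 1504.100; Z-18: 4546.340; Z-19: 2885.780; Z-9: 248.530; Z-7: 1074.320; Z-10: 130.580.
Minimum at Z-10.

Z-10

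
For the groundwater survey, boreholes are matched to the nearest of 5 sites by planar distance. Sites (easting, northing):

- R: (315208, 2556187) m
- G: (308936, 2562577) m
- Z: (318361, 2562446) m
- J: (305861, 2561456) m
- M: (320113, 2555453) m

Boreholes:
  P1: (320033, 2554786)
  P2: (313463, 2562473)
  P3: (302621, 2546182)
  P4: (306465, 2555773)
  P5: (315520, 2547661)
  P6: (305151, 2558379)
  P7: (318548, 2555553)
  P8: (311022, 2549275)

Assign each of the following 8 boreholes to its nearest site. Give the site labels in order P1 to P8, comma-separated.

M, G, J, J, R, J, M, R

P1 → M (d²=451289.00)
P2 → G (d²=20504545.00)
P3 → J (d²=243792676.00)
P4 → J (d²=32661305.00)
P5 → R (d²=72790020.00)
P6 → J (d²=9972029.00)
P7 → M (d²=2459225.00)
P8 → R (d²=65298340.00)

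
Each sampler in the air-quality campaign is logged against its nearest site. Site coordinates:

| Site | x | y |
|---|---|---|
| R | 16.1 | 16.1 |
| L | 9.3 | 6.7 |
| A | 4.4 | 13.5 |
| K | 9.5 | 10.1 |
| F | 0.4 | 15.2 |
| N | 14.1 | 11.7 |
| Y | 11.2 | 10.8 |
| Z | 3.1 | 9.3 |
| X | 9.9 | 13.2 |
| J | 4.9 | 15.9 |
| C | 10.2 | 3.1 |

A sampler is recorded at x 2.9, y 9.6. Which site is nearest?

Z

Squared distances to each site:
R: 216.490; L: 49.370; A: 17.460; K: 43.810; F: 37.610; N: 129.850; Y: 70.330; Z: 0.130; X: 61.960; J: 43.690; C: 95.540.
Minimum at Z.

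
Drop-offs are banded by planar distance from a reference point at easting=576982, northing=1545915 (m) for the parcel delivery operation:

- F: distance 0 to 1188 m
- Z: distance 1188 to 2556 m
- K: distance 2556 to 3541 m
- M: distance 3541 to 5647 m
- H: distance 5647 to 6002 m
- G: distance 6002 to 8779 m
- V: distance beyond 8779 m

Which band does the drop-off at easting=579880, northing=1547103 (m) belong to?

Distance = √((579880−576982)² + (1547103−1545915)²) = √(8398404.000 + 1411344.000) = 3132.052 m.
2556 ≤ 3132.052 < 3541 → K.

K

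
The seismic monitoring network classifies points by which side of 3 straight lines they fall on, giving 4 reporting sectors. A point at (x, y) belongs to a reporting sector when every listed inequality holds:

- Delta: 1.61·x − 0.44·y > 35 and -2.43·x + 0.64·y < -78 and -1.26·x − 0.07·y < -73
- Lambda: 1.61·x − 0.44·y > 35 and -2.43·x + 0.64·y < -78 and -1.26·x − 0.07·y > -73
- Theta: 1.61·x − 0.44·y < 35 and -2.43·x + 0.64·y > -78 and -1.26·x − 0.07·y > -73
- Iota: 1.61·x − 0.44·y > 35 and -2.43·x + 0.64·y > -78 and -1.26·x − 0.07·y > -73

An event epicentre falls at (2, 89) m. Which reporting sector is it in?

Theta

1.61·2 − 0.44·89 = -35.940, which is < 35
-2.43·2 + 0.64·89 = 52.100, which is > -78
-1.26·2 − 0.07·89 = -8.750, which is > -73
This sign pattern matches Theta.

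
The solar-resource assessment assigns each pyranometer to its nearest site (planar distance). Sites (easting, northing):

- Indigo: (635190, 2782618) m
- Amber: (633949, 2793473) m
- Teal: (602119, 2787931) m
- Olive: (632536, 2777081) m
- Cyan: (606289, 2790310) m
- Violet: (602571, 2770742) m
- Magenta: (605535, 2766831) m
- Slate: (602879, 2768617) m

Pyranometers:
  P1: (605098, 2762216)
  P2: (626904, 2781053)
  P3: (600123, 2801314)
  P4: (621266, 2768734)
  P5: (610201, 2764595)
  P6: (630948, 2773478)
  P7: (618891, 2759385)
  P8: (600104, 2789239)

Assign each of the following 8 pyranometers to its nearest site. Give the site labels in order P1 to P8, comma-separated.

Magenta, Olive, Cyan, Olive, Magenta, Olive, Magenta, Teal

P1 → Magenta (d²=21489194.00)
P2 → Olive (d²=47496208.00)
P3 → Cyan (d²=159107572.00)
P4 → Olive (d²=196685309.00)
P5 → Magenta (d²=26771252.00)
P6 → Olive (d²=15503353.00)
P7 → Magenta (d²=233825652.00)
P8 → Teal (d²=5771089.00)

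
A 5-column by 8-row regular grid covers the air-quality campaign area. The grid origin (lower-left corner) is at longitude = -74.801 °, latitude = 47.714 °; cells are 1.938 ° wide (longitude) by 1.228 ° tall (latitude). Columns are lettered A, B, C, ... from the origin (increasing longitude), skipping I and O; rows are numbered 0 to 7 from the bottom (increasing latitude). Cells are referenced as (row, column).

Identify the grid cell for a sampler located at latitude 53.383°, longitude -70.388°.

Column index: ⌊(-70.388 − -74.801) / 1.938⌋ = ⌊2.277⌋ = 2 → column C
Row offset from origin: ⌊(53.383 − 47.714) / 1.228⌋ = ⌊4.616⌋ = 4 → row 4

(4, C)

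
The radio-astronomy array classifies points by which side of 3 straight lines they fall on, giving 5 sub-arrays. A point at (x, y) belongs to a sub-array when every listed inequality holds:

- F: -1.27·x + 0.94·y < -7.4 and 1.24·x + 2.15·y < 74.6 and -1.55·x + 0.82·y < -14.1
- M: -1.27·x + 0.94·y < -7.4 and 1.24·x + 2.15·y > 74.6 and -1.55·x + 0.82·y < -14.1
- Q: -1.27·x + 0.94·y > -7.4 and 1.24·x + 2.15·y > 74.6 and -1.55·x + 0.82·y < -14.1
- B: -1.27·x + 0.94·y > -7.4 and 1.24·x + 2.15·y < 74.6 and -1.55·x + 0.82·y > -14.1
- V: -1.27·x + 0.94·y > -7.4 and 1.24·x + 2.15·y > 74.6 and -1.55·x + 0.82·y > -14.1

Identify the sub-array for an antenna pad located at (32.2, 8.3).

F

-1.27·32.2 + 0.94·8.3 = -33.092, which is < -7.4
1.24·32.2 + 2.15·8.3 = 57.773, which is < 74.6
-1.55·32.2 + 0.82·8.3 = -43.104, which is < -14.1
This sign pattern matches F.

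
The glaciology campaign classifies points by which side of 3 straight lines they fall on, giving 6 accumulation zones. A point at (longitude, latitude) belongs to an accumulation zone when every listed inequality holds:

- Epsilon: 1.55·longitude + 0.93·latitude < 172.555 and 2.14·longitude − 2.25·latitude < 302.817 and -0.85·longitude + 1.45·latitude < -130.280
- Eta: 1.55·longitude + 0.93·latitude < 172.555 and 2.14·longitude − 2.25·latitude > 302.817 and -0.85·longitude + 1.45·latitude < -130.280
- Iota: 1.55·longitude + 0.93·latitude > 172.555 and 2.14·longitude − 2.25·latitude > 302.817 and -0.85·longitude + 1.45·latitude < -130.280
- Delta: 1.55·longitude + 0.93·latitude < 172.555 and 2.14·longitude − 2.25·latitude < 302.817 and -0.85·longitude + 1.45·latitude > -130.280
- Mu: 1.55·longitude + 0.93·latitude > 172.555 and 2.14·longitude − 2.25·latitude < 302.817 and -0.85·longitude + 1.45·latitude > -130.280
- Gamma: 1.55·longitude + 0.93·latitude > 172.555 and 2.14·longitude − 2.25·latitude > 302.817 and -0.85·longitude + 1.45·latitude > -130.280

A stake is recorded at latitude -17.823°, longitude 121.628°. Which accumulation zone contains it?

1.55·121.628 + 0.93·-17.823 = 171.948, which is < 172.555
2.14·121.628 − 2.25·-17.823 = 300.386, which is < 302.817
-0.85·121.628 + 1.45·-17.823 = -129.227, which is > -130.280
This sign pattern matches Delta.

Delta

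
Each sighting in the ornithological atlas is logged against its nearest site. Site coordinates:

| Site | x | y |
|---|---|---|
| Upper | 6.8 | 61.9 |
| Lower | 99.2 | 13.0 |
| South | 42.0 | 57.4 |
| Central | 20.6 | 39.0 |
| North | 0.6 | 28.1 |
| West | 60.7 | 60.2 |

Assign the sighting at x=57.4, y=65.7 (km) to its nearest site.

West

Squared distances to each site:
Upper: 2574.800; Lower: 4524.530; South: 306.050; Central: 2067.130; North: 4640.000; West: 41.140.
Minimum at West.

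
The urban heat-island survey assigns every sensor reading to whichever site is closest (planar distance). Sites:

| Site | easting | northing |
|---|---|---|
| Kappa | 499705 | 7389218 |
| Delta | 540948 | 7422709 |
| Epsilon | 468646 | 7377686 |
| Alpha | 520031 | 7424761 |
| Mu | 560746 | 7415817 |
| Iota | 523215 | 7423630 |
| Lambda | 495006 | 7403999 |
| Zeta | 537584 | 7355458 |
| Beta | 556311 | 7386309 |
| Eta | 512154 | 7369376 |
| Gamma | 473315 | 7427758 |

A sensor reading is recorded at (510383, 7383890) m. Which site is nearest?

Squared distances to each site:
Kappa: 142407268.000; Delta: 2441133986.000; Epsilon: 1780466785.000; Alpha: 1763522545.000; Mu: 3555765098.000; Iota: 1743927824.000; Lambda: 640824010.000; Zeta: 1548273025.000; Beta: 2115232745.000; Eta: 213792637.000; Gamma: 3298438048.000.
Minimum at Kappa.

Kappa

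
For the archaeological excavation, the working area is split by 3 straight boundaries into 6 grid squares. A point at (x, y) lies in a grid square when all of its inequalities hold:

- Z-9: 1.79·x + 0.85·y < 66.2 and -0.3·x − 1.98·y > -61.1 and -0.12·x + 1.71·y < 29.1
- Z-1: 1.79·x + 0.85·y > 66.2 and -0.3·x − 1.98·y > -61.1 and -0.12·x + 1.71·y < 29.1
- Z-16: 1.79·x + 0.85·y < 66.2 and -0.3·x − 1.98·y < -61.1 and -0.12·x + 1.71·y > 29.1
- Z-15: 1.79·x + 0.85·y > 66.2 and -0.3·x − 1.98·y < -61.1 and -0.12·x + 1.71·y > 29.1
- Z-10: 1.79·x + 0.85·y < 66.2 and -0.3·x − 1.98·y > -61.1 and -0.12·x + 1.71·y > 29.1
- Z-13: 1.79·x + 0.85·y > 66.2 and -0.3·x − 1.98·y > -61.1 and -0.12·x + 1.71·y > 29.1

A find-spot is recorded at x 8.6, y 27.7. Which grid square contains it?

1.79·8.6 + 0.85·27.7 = 38.939, which is < 66.2
-0.3·8.6 − 1.98·27.7 = -57.426, which is > -61.1
-0.12·8.6 + 1.71·27.7 = 46.335, which is > 29.1
This sign pattern matches Z-10.

Z-10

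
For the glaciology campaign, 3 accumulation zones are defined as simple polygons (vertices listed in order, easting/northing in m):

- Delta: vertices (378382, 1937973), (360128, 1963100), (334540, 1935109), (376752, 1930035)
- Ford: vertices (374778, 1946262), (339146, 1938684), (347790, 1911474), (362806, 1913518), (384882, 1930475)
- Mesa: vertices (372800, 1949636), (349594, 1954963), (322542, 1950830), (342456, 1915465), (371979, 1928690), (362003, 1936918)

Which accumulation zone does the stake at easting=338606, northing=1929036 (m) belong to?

Mesa

Cast a ray rightward from (338606, 1929036). For each polygon, the edges (by vertex number in listed order) whose endpoints lie on opposite sides of northing = 1929036, where each meets that height, and whether that is right or left of the point:
Delta: no edge straddles that height → 0 crossings.
Ford: 2–3 at easting≈342211.0 (right), 4–5 at easting≈383008.6 (right) → 2 crossings.
Mesa: 3–4 at easting≈334814.2 (left), 5–6 at easting≈371559.5 (right) → 1 crossing.
Only Mesa has an odd count, so the point is inside Mesa.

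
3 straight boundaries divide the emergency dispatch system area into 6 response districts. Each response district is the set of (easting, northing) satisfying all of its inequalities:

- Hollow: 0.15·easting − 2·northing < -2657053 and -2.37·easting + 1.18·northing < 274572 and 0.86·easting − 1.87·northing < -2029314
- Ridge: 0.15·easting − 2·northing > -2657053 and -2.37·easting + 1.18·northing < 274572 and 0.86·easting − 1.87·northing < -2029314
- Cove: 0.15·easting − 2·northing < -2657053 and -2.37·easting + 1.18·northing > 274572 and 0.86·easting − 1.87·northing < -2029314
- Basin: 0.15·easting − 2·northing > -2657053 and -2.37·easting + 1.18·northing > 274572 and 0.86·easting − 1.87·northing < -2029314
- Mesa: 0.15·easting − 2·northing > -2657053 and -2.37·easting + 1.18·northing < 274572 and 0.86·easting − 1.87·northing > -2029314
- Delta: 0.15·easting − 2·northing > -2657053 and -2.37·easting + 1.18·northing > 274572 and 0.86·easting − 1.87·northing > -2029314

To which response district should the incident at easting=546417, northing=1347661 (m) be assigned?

0.15·546417 − 2·1347661 = -2613359.450, which is > -2657053
-2.37·546417 + 1.18·1347661 = 295231.690, which is > 274572
0.86·546417 − 1.87·1347661 = -2050207.450, which is < -2029314
This sign pattern matches Basin.

Basin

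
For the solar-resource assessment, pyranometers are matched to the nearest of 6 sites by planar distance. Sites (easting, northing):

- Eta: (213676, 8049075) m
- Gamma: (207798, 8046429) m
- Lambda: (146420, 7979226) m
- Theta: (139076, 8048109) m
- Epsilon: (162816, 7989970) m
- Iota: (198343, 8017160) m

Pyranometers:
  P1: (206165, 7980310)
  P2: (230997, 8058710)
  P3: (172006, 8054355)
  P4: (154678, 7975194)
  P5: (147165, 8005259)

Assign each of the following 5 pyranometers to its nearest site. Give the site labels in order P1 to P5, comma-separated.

Iota, Eta, Theta, Lambda, Epsilon

P1 → Iota (d²=1419106184.00)
P2 → Eta (d²=392850266.00)
P3 → Theta (d²=1123397416.00)
P4 → Lambda (d²=84451588.00)
P5 → Epsilon (d²=478707322.00)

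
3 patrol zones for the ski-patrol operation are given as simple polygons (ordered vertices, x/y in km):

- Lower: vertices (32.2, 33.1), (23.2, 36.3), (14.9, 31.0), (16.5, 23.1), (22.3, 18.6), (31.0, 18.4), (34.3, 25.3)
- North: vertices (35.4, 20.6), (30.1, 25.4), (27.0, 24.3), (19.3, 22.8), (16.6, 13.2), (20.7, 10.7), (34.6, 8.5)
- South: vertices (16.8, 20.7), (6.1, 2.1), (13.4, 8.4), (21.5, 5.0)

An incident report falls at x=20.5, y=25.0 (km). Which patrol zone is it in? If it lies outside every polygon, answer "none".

Cast a ray rightward from (20.5, 25.0). For each polygon, the edges (by vertex number in listed order) whose endpoints lie on opposite sides of y = 25.0, where each meets that height, and whether that is right or left of the point:
Lower: 3–4 at x≈16.12 (left), 6–7 at x≈34.16 (right) → 1 crossing.
North: 1–2 at x≈30.54 (right), 2–3 at x≈28.97 (right) → 2 crossings.
South: no edge straddles that height → 0 crossings.
Only Lower has an odd count, so the point is inside Lower.

Lower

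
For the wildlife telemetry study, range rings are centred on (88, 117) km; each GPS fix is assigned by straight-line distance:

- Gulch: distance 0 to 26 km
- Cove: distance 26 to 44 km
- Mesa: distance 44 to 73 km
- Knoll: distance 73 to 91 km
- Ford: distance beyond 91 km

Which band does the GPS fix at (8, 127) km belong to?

Knoll

Distance = √((8−88)² + (127−117)²) = √(6400.000 + 100.000) = 80.623 km.
73 ≤ 80.623 < 91 → Knoll.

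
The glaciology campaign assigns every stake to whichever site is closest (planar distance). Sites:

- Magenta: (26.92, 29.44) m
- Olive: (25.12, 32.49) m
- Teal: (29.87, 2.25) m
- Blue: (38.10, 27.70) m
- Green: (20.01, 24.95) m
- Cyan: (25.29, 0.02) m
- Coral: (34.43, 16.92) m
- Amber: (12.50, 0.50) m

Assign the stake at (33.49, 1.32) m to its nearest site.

Teal

Squared distances to each site:
Magenta: 833.899; Olive: 1041.626; Teal: 13.969; Blue: 717.156; Green: 740.087; Cyan: 68.930; Coral: 244.244; Amber: 441.253.
Minimum at Teal.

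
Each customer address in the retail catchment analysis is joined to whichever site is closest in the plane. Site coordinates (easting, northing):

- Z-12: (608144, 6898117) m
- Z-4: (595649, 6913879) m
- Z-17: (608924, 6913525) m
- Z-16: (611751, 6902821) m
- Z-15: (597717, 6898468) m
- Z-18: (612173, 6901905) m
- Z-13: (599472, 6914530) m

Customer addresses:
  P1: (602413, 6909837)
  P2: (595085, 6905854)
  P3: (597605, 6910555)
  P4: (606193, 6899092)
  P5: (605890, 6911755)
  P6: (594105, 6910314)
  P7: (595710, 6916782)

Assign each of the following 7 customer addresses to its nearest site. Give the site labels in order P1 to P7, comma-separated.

Z-13, Z-15, Z-4, Z-12, Z-17, Z-4, Z-4

P1 → Z-13 (d²=30673730.00)
P2 → Z-15 (d²=61480420.00)
P3 → Z-4 (d²=14874912.00)
P4 → Z-12 (d²=4757026.00)
P5 → Z-17 (d²=12338056.00)
P6 → Z-4 (d²=15093161.00)
P7 → Z-4 (d²=8431130.00)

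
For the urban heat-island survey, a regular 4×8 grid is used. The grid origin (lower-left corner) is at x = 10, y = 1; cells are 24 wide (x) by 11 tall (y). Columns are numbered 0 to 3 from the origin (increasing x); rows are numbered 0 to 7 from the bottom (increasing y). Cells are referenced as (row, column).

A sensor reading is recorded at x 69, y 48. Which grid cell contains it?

(4, 2)

Column index: ⌊(69 − 10) / 24⌋ = ⌊2.458⌋ = 2
Row offset from origin: ⌊(48 − 1) / 11⌋ = ⌊4.273⌋ = 4 → row 4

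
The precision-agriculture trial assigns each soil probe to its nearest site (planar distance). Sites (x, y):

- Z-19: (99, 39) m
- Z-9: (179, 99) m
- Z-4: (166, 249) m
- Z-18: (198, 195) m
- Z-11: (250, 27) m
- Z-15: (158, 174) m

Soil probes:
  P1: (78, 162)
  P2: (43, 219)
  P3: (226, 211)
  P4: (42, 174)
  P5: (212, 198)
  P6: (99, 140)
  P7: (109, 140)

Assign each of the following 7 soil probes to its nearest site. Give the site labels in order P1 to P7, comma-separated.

Z-15, Z-15, Z-18, Z-15, Z-18, Z-15, Z-15

P1 → Z-15 (d²=6544.00)
P2 → Z-15 (d²=15250.00)
P3 → Z-18 (d²=1040.00)
P4 → Z-15 (d²=13456.00)
P5 → Z-18 (d²=205.00)
P6 → Z-15 (d²=4637.00)
P7 → Z-15 (d²=3557.00)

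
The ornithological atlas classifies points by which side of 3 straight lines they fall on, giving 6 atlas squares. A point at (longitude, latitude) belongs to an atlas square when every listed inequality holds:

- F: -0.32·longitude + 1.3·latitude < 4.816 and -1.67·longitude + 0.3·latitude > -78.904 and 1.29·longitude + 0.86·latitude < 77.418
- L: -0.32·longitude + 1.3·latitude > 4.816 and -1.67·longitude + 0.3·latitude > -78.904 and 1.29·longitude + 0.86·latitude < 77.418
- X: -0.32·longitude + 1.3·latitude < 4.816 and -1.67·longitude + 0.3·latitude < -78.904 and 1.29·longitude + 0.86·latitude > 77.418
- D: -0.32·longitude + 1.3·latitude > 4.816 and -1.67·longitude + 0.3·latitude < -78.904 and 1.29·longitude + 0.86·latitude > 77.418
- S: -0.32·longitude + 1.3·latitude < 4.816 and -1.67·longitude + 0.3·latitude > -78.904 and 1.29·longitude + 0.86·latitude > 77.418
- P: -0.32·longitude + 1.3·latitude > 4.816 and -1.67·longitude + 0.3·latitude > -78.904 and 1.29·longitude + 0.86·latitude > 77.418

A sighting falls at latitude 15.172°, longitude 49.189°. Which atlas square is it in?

-0.32·49.189 + 1.3·15.172 = 3.983, which is < 4.816
-1.67·49.189 + 0.3·15.172 = -77.594, which is > -78.904
1.29·49.189 + 0.86·15.172 = 76.502, which is < 77.418
This sign pattern matches F.

F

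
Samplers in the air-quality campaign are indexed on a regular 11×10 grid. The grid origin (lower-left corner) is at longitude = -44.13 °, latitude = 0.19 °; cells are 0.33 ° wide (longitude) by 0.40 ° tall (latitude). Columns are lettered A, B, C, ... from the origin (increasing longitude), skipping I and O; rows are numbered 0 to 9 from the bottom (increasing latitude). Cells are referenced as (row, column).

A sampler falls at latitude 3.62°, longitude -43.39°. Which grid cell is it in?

Column index: ⌊(-43.39 − -44.13) / 0.33⌋ = ⌊2.242⌋ = 2 → column C
Row offset from origin: ⌊(3.62 − 0.19) / 0.40⌋ = ⌊8.575⌋ = 8 → row 8

(8, C)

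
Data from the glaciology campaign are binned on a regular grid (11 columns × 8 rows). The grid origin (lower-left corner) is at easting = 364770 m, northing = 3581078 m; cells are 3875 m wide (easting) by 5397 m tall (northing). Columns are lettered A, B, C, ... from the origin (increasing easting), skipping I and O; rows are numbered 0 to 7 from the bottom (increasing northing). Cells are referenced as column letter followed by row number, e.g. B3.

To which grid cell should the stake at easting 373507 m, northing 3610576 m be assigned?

Column index: ⌊(373507 − 364770) / 3875⌋ = ⌊2.255⌋ = 2 → column C
Row offset from origin: ⌊(3610576 − 3581078) / 5397⌋ = ⌊5.466⌋ = 5 → row 5

C5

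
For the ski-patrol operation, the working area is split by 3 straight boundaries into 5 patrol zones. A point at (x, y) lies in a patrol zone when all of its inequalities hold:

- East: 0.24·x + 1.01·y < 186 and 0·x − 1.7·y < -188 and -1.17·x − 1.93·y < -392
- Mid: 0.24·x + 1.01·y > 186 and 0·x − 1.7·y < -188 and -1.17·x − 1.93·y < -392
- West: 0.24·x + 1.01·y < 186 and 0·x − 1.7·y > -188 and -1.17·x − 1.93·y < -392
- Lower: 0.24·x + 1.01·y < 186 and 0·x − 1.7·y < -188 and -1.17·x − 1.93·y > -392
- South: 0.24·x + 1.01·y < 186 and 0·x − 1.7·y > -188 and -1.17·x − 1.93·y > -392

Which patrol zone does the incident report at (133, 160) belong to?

0.24·133 + 1.01·160 = 193.520, which is > 186
0·133 − 1.7·160 = -272.000, which is < -188
-1.17·133 − 1.93·160 = -464.410, which is < -392
This sign pattern matches Mid.

Mid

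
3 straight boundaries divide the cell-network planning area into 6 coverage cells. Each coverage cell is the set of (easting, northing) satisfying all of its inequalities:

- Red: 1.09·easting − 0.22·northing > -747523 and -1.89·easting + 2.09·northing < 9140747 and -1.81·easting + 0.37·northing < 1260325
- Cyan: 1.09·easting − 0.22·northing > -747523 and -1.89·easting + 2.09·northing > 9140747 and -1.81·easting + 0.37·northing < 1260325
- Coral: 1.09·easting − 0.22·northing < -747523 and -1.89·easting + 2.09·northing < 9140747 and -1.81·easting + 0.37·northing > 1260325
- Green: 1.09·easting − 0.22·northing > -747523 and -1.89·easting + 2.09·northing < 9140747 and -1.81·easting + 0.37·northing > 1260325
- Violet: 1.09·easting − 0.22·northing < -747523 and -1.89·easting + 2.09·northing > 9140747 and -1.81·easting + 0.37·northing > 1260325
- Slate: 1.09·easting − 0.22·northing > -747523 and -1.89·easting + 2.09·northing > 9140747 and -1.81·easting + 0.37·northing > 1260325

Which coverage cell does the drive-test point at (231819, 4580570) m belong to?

Coral

1.09·231819 − 0.22·4580570 = -755042.690, which is < -747523
-1.89·231819 + 2.09·4580570 = 9135253.390, which is < 9140747
-1.81·231819 + 0.37·4580570 = 1275218.510, which is > 1260325
This sign pattern matches Coral.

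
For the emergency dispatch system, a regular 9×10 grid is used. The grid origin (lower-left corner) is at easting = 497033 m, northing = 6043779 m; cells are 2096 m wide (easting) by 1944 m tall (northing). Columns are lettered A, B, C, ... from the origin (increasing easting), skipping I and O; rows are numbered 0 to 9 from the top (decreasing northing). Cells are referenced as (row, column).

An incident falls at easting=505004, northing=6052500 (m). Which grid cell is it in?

(5, D)

Column index: ⌊(505004 − 497033) / 2096⌋ = ⌊3.803⌋ = 3 → column D
Row offset from origin: ⌊(6052500 − 6043779) / 1944⌋ = ⌊4.486⌋ = 4 → row 5 (counted from top)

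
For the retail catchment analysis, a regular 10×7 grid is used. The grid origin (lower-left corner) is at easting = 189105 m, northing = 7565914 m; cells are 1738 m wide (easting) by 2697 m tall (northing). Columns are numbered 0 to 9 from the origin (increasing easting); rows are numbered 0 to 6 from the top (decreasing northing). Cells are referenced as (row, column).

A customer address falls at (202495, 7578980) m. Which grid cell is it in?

(2, 7)

Column index: ⌊(202495 − 189105) / 1738⌋ = ⌊7.704⌋ = 7
Row offset from origin: ⌊(7578980 − 7565914) / 2697⌋ = ⌊4.845⌋ = 4 → row 2 (counted from top)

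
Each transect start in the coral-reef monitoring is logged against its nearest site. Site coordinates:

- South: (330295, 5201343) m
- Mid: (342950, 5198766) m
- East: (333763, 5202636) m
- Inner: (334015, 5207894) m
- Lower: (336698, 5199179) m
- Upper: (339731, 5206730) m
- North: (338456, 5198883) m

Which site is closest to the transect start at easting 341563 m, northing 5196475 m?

Squared distances to each site:
South: 150665248.000; Mid: 7172450.000; East: 98797921.000; Inner: 187365865.000; Lower: 30979841.000; Upper: 108521249.000; North: 15451913.000.
Minimum at Mid.

Mid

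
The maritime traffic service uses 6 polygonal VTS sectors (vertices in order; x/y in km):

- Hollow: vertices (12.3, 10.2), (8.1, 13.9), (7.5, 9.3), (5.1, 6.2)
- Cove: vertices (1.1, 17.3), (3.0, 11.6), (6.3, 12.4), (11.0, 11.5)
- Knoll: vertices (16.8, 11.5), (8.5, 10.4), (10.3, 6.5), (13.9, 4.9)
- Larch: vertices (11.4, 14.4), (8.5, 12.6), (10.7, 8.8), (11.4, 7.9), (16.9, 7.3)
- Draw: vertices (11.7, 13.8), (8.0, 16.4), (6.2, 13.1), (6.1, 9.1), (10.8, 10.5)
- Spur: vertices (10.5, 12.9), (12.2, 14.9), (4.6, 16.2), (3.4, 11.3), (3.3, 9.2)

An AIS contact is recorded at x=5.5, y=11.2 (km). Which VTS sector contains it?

Spur

Cast a ray rightward from (5.5, 11.2). For each polygon, the edges (by vertex number in listed order) whose endpoints lie on opposite sides of y = 11.2, where each meets that height, and whether that is right or left of the point:
Hollow: 1–2 at x≈11.16 (right), 2–3 at x≈7.75 (right) → 2 crossings.
Cove: no edge straddles that height → 0 crossings.
Knoll: 1–2 at x≈14.54 (right), 4–1 at x≈16.67 (right) → 2 crossings.
Larch: 2–3 at x≈9.31 (right), 5–1 at x≈13.88 (right) → 2 crossings.
Draw: 3–4 at x≈6.15 (right), 5–1 at x≈10.99 (right) → 2 crossings.
Spur: 4–5 at x≈3.40 (left), 5–1 at x≈7.19 (right) → 1 crossing.
Only Spur has an odd count, so the point is inside Spur.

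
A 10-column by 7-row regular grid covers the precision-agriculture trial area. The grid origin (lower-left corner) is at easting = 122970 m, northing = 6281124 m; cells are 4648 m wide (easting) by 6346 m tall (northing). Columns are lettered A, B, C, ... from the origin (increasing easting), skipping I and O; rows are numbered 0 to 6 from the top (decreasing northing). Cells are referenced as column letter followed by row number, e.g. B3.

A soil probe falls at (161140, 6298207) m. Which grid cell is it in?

J4

Column index: ⌊(161140 − 122970) / 4648⌋ = ⌊8.212⌋ = 8 → column J
Row offset from origin: ⌊(6298207 − 6281124) / 6346⌋ = ⌊2.692⌋ = 2 → row 4 (counted from top)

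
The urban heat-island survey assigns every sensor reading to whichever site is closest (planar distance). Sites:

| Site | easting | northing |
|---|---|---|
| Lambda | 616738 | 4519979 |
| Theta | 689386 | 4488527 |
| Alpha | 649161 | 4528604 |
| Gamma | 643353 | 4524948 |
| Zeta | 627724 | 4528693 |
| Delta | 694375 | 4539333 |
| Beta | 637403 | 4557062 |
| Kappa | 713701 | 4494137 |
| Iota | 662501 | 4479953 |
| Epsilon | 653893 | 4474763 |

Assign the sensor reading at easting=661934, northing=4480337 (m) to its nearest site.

Iota

Squared distances to each site:
Lambda: 3614166580.000; Theta: 820688404.000; Alpha: 2492852818.000; Gamma: 2335394882.000; Zeta: 3508626836.000; Delta: 4532946497.000; Beta: 6488495586.000; Kappa: 2870262289.000; Iota: 468945.000; Epsilon: 95727157.000.
Minimum at Iota.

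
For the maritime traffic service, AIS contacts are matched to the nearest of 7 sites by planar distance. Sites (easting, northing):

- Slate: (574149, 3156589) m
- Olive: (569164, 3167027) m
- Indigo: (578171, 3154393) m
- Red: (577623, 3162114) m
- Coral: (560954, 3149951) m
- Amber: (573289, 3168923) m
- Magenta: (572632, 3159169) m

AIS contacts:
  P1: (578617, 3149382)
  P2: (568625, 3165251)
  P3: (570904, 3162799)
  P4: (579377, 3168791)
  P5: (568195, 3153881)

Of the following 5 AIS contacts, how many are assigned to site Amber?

1

P1 → Indigo
P2 → Olive
P3 → Magenta
P4 → Amber
P5 → Slate
1 of the 5 goes to Amber.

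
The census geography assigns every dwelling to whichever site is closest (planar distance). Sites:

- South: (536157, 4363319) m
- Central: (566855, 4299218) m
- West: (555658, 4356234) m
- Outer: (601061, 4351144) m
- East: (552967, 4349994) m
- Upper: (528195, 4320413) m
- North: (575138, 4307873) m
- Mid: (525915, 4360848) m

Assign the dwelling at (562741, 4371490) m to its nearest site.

West

Squared distances to each site:
South: 773474297.000; Central: 5240166980.000; West: 282914425.000; Outer: 1882382116.000; East: 557609092.000; Upper: 3802286045.000; North: 4200808298.000; Mid: 1469406440.000.
Minimum at West.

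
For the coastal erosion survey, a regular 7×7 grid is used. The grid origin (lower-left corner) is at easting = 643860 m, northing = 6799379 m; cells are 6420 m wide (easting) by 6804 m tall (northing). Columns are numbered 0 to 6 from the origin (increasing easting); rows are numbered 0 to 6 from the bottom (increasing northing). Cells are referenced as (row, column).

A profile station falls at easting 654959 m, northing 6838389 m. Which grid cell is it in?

Column index: ⌊(654959 − 643860) / 6420⌋ = ⌊1.729⌋ = 1
Row offset from origin: ⌊(6838389 − 6799379) / 6804⌋ = ⌊5.733⌋ = 5 → row 5

(5, 1)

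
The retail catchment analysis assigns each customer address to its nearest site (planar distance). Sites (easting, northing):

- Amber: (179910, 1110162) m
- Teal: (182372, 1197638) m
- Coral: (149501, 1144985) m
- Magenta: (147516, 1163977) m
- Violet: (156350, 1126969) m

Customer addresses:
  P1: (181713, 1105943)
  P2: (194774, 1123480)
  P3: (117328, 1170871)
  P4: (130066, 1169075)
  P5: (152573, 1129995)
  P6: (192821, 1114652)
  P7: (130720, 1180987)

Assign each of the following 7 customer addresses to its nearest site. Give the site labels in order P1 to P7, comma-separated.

Amber, Amber, Magenta, Magenta, Violet, Amber, Magenta

P1 → Amber (d²=21050770.00)
P2 → Amber (d²=398307620.00)
P3 → Magenta (d²=958842580.00)
P4 → Magenta (d²=330492104.00)
P5 → Violet (d²=23422405.00)
P6 → Amber (d²=186854021.00)
P7 → Magenta (d²=571445716.00)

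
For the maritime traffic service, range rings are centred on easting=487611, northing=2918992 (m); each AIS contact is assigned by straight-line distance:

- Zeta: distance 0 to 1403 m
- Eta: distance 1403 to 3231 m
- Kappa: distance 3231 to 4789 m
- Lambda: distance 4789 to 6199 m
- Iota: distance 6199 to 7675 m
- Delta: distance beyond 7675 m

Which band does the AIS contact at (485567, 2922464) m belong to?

Kappa

Distance = √((485567−487611)² + (2922464−2918992)²) = √(4177936.000 + 12054784.000) = 4028.985 m.
3231 ≤ 4028.985 < 4789 → Kappa.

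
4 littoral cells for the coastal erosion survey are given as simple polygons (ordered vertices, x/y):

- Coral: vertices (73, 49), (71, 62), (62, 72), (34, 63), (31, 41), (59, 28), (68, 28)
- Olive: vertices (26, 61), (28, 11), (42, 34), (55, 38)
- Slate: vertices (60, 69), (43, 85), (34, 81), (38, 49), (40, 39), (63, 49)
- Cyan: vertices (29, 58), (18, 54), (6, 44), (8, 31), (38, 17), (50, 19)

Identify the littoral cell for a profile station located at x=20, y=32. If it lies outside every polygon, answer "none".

Cast a ray rightward from (20, 32). For each polygon, the edges (by vertex number in listed order) whose endpoints lie on opposite sides of y = 32, where each meets that height, and whether that is right or left of the point:
Coral: 5–6 at x≈50.4 (right), 7–1 at x≈69.0 (right) → 2 crossings.
Olive: 1–2 at x≈27.2 (right), 2–3 at x≈40.8 (right) → 2 crossings.
Slate: no edge straddles that height → 0 crossings.
Cyan: 3–4 at x≈7.8 (left), 6–1 at x≈43.0 (right) → 1 crossing.
Only Cyan has an odd count, so the point is inside Cyan.

Cyan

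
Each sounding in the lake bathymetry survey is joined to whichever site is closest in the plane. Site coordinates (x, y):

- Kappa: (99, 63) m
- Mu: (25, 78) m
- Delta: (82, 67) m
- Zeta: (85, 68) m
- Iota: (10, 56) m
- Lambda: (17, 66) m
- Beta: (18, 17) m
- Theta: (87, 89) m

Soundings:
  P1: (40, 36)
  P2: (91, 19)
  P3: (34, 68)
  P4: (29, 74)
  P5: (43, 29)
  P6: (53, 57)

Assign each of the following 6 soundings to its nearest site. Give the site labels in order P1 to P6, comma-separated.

P1 → Beta (d²=845.00)
P2 → Kappa (d²=2000.00)
P3 → Mu (d²=181.00)
P4 → Mu (d²=32.00)
P5 → Beta (d²=769.00)
P6 → Delta (d²=941.00)

Beta, Kappa, Mu, Mu, Beta, Delta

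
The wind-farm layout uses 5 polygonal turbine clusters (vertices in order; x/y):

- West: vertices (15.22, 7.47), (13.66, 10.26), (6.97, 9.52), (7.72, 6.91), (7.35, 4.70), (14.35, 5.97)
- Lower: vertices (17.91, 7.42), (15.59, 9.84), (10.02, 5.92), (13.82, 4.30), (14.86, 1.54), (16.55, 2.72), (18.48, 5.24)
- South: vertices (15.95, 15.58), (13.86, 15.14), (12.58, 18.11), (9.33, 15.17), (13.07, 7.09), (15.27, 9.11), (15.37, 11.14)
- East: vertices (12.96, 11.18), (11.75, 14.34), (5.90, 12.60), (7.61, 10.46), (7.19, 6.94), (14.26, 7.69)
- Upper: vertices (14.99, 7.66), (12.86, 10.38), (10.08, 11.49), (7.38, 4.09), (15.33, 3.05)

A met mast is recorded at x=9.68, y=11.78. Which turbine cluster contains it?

Cast a ray rightward from (9.68, 11.78). For each polygon, the edges (by vertex number in listed order) whose endpoints lie on opposite sides of y = 11.78, where each meets that height, and whether that is right or left of the point:
West: no edge straddles that height → 0 crossings.
Lower: no edge straddles that height → 0 crossings.
South: 4–5 at x≈10.899 (right), 7–1 at x≈15.454 (right) → 2 crossings.
East: 1–2 at x≈12.730 (right), 3–4 at x≈6.555 (left) → 1 crossing.
Upper: no edge straddles that height → 0 crossings.
Only East has an odd count, so the point is inside East.

East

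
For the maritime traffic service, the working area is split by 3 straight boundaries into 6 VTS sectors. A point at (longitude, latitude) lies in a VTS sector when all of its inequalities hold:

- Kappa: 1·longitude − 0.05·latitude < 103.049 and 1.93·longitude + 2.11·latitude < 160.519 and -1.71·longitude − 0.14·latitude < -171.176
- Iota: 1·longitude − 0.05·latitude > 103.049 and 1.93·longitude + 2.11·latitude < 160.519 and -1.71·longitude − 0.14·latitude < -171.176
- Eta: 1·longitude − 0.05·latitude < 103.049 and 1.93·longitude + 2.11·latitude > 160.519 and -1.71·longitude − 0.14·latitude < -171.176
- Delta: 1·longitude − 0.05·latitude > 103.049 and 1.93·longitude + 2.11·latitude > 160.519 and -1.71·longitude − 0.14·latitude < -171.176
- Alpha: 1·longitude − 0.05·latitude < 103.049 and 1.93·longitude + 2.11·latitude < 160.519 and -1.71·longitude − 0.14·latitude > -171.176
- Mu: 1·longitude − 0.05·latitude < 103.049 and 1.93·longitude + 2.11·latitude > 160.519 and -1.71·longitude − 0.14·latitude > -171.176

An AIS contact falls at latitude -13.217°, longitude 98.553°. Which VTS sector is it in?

Mu

1·98.553 − 0.05·-13.217 = 99.214, which is < 103.049
1.93·98.553 + 2.11·-13.217 = 162.319, which is > 160.519
-1.71·98.553 − 0.14·-13.217 = -166.675, which is > -171.176
This sign pattern matches Mu.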